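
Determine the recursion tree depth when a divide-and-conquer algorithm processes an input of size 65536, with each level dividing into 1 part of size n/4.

For divide and conquer with division factor 4:

Problem sizes at each level:
Level 0: 65536
Level 1: 16384
Level 2: 4096
Level 3: 1024
Level 4: 256
Level 5: 64
Level 6: 16
Level 7: 4
Level 8: 1

The root is level 0 and the size-1 base case is level 8 (the tree spans levels 0 through 8, i.e. 9 levels counting the root), so the depth is the number of divisions: log_4(65536) = 8

The recursion tree depth is log_4(65536) = 8. At each level, the problem size is divided by 4, so it takes 8 divisions to reduce to a base case of size 1. The algorithm makes 1 recursive call at each level.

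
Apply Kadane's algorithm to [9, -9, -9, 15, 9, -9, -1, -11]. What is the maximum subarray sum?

Using Kadane's algorithm on [9, -9, -9, 15, 9, -9, -1, -11]:

Scanning through the array:
Position 1 (value -9): max_ending_here = 0, max_so_far = 9
Position 2 (value -9): max_ending_here = -9, max_so_far = 9
Position 3 (value 15): max_ending_here = 15, max_so_far = 15
Position 4 (value 9): max_ending_here = 24, max_so_far = 24
Position 5 (value -9): max_ending_here = 15, max_so_far = 24
Position 6 (value -1): max_ending_here = 14, max_so_far = 24
Position 7 (value -11): max_ending_here = 3, max_so_far = 24

Maximum subarray: [15, 9]
Maximum sum: 24

The maximum subarray is [15, 9] with sum 24. This subarray runs from index 3 to index 4.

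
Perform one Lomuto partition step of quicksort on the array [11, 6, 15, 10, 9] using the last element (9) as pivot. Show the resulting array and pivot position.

Lomuto partition with pivot = 9:

Initial array: [11, 6, 15, 10, 9]

arr[0]=11 > 9: no swap
arr[1]=6 <= 9: swap with position 0, array becomes [6, 11, 15, 10, 9]
arr[2]=15 > 9: no swap
arr[3]=10 > 9: no swap

Place pivot at position 1: [6, 9, 15, 10, 11]
Pivot position: 1

After partitioning with pivot 9, the array becomes [6, 9, 15, 10, 11]. The pivot is placed at index 1. All elements to the left of the pivot are <= 9, and all elements to the right are > 9.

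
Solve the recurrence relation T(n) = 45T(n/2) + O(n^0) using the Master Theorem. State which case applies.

Master Theorem for T(n) = 45T(n/2) + O(n^0):

a = 45, b = 2, c = 0
log_b(a) = log_2(45) = 5.4919

Case 1: c = 0 < log_2(45) = 5.4919
T(n) = O(n^(log_2 45))

For T(n) = 45T(n/2) + O(n^0): log_2(45) = 5.4919. This is Case 1 of the Master Theorem (c < log_b(a), work dominated by leaves), giving O(n^(log_2 45)).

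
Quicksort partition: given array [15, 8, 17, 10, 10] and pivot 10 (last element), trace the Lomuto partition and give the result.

Lomuto partition with pivot = 10:

Initial array: [15, 8, 17, 10, 10]

arr[0]=15 > 10: no swap
arr[1]=8 <= 10: swap with position 0, array becomes [8, 15, 17, 10, 10]
arr[2]=17 > 10: no swap
arr[3]=10 <= 10: swap with position 1, array becomes [8, 10, 17, 15, 10]

Place pivot at position 2: [8, 10, 10, 15, 17]
Pivot position: 2

After partitioning with pivot 10, the array becomes [8, 10, 10, 15, 17]. The pivot is placed at index 2. All elements to the left of the pivot are <= 10, and all elements to the right are > 10.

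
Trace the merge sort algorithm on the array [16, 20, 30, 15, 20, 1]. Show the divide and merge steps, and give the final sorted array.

Merge sort trace:

Split: [16, 20, 30, 15, 20, 1] -> [16, 20, 30] and [15, 20, 1]
  Split: [16, 20, 30] -> [16] and [20, 30]
    Split: [20, 30] -> [20] and [30]
    Merge: [20] + [30] -> [20, 30]
  Merge: [16] + [20, 30] -> [16, 20, 30]
  Split: [15, 20, 1] -> [15] and [20, 1]
    Split: [20, 1] -> [20] and [1]
    Merge: [20] + [1] -> [1, 20]
  Merge: [15] + [1, 20] -> [1, 15, 20]
Merge: [16, 20, 30] + [1, 15, 20] -> [1, 15, 16, 20, 20, 30]

Final sorted array: [1, 15, 16, 20, 20, 30]

The merge sort proceeds by recursively splitting the array and merging sorted halves.
After all merges, the sorted array is [1, 15, 16, 20, 20, 30].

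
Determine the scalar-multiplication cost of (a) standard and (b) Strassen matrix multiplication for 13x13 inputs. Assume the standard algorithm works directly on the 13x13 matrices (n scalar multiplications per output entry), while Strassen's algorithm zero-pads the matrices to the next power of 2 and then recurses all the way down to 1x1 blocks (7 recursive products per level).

Matrix multiplication for 13x13 matrices:

Strassen's algorithm requires power-of-2 dimensions. Pad 13x13 to 16x16 (next power of 2).

Standard algorithm: 13^3 = 2197 multiplications
Strassen's algorithm: 7^(log2(16)) = 7^4 = 2401 multiplications
Difference: 2197 - 2401 = -204 (Strassen uses MORE here due to padding overhead — for small or just-over-power-of-2 n, padding can outweigh the per-level savings)

Standard: 2197 multiplications (13^3). Strassen: 2401 multiplications (7^4, after padding to 16x16). Strassen reduces 8 recursive multiplications to 7 at each level.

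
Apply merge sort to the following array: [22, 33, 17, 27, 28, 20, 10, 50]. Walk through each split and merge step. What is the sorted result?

Merge sort trace:

Split: [22, 33, 17, 27, 28, 20, 10, 50] -> [22, 33, 17, 27] and [28, 20, 10, 50]
  Split: [22, 33, 17, 27] -> [22, 33] and [17, 27]
    Split: [22, 33] -> [22] and [33]
    Merge: [22] + [33] -> [22, 33]
    Split: [17, 27] -> [17] and [27]
    Merge: [17] + [27] -> [17, 27]
  Merge: [22, 33] + [17, 27] -> [17, 22, 27, 33]
  Split: [28, 20, 10, 50] -> [28, 20] and [10, 50]
    Split: [28, 20] -> [28] and [20]
    Merge: [28] + [20] -> [20, 28]
    Split: [10, 50] -> [10] and [50]
    Merge: [10] + [50] -> [10, 50]
  Merge: [20, 28] + [10, 50] -> [10, 20, 28, 50]
Merge: [17, 22, 27, 33] + [10, 20, 28, 50] -> [10, 17, 20, 22, 27, 28, 33, 50]

Final sorted array: [10, 17, 20, 22, 27, 28, 33, 50]

The merge sort proceeds by recursively splitting the array and merging sorted halves.
After all merges, the sorted array is [10, 17, 20, 22, 27, 28, 33, 50].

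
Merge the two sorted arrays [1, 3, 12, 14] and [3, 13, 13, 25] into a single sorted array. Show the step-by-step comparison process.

Merging process:

Compare 1 vs 3: take 1 from left. Merged: [1]
Compare 3 vs 3: take 3 from left. Merged: [1, 3]
Compare 12 vs 3: take 3 from right. Merged: [1, 3, 3]
Compare 12 vs 13: take 12 from left. Merged: [1, 3, 3, 12]
Compare 14 vs 13: take 13 from right. Merged: [1, 3, 3, 12, 13]
Compare 14 vs 13: take 13 from right. Merged: [1, 3, 3, 12, 13, 13]
Compare 14 vs 25: take 14 from left. Merged: [1, 3, 3, 12, 13, 13, 14]
Append remaining from right: [25]. Merged: [1, 3, 3, 12, 13, 13, 14, 25]

Final merged array: [1, 3, 3, 12, 13, 13, 14, 25]
Total comparisons: 7

The merged array is [1, 3, 3, 12, 13, 13, 14, 25], requiring 7 comparisons. The merge step runs in O(n) time where n is the total number of elements.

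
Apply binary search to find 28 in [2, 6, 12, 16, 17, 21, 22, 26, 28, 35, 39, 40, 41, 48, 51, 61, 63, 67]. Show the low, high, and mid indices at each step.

Binary search for 28 in [2, 6, 12, 16, 17, 21, 22, 26, 28, 35, 39, 40, 41, 48, 51, 61, 63, 67]:

lo=0, hi=17, mid=8, arr[mid]=28 -> Found target at index 8!

Binary search finds 28 at index 8 after 1 comparisons. The search repeatedly halves the search space by comparing with the middle element.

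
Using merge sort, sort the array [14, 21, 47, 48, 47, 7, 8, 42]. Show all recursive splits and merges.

Merge sort trace:

Split: [14, 21, 47, 48, 47, 7, 8, 42] -> [14, 21, 47, 48] and [47, 7, 8, 42]
  Split: [14, 21, 47, 48] -> [14, 21] and [47, 48]
    Split: [14, 21] -> [14] and [21]
    Merge: [14] + [21] -> [14, 21]
    Split: [47, 48] -> [47] and [48]
    Merge: [47] + [48] -> [47, 48]
  Merge: [14, 21] + [47, 48] -> [14, 21, 47, 48]
  Split: [47, 7, 8, 42] -> [47, 7] and [8, 42]
    Split: [47, 7] -> [47] and [7]
    Merge: [47] + [7] -> [7, 47]
    Split: [8, 42] -> [8] and [42]
    Merge: [8] + [42] -> [8, 42]
  Merge: [7, 47] + [8, 42] -> [7, 8, 42, 47]
Merge: [14, 21, 47, 48] + [7, 8, 42, 47] -> [7, 8, 14, 21, 42, 47, 47, 48]

Final sorted array: [7, 8, 14, 21, 42, 47, 47, 48]

The merge sort proceeds by recursively splitting the array and merging sorted halves.
After all merges, the sorted array is [7, 8, 14, 21, 42, 47, 47, 48].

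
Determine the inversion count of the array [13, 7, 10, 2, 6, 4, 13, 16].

Finding inversions in [13, 7, 10, 2, 6, 4, 13, 16]:

(0, 1): arr[0]=13 > arr[1]=7
(0, 2): arr[0]=13 > arr[2]=10
(0, 3): arr[0]=13 > arr[3]=2
(0, 4): arr[0]=13 > arr[4]=6
(0, 5): arr[0]=13 > arr[5]=4
(1, 3): arr[1]=7 > arr[3]=2
(1, 4): arr[1]=7 > arr[4]=6
(1, 5): arr[1]=7 > arr[5]=4
(2, 3): arr[2]=10 > arr[3]=2
(2, 4): arr[2]=10 > arr[4]=6
(2, 5): arr[2]=10 > arr[5]=4
(4, 5): arr[4]=6 > arr[5]=4

Total inversions: 12

The array has 12 inversion(s): (0,1), (0,2), (0,3), (0,4), (0,5), (1,3), (1,4), (1,5), (2,3), (2,4), (2,5), (4,5). Each pair (i,j) satisfies i < j and arr[i] > arr[j].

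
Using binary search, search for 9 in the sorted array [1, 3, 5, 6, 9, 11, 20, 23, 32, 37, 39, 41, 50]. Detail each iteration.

Binary search for 9 in [1, 3, 5, 6, 9, 11, 20, 23, 32, 37, 39, 41, 50]:

lo=0, hi=12, mid=6, arr[mid]=20 -> 20 > 9, search left half
lo=0, hi=5, mid=2, arr[mid]=5 -> 5 < 9, search right half
lo=3, hi=5, mid=4, arr[mid]=9 -> Found target at index 4!

Binary search finds 9 at index 4 after 3 comparisons. The search repeatedly halves the search space by comparing with the middle element.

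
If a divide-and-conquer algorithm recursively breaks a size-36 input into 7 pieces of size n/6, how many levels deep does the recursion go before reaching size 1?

For divide and conquer with division factor 6:

Problem sizes at each level:
Level 0: 36
Level 1: 6
Level 2: 1

The root is level 0 and the size-1 base case is level 2 (the tree spans levels 0 through 2, i.e. 3 levels counting the root), so the depth is the number of divisions: log_6(36) = 2

The recursion tree depth is log_6(36) = 2. At each level, the problem size is divided by 6, so it takes 2 divisions to reduce to a base case of size 1. The algorithm makes 7 recursive calls at each level.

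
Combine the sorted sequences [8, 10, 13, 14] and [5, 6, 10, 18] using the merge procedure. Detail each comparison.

Merging process:

Compare 8 vs 5: take 5 from right. Merged: [5]
Compare 8 vs 6: take 6 from right. Merged: [5, 6]
Compare 8 vs 10: take 8 from left. Merged: [5, 6, 8]
Compare 10 vs 10: take 10 from left. Merged: [5, 6, 8, 10]
Compare 13 vs 10: take 10 from right. Merged: [5, 6, 8, 10, 10]
Compare 13 vs 18: take 13 from left. Merged: [5, 6, 8, 10, 10, 13]
Compare 14 vs 18: take 14 from left. Merged: [5, 6, 8, 10, 10, 13, 14]
Append remaining from right: [18]. Merged: [5, 6, 8, 10, 10, 13, 14, 18]

Final merged array: [5, 6, 8, 10, 10, 13, 14, 18]
Total comparisons: 7

The merged array is [5, 6, 8, 10, 10, 13, 14, 18], requiring 7 comparisons. The merge step runs in O(n) time where n is the total number of elements.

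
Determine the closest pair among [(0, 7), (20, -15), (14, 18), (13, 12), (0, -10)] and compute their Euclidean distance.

Computing all pairwise distances among 5 points:

d((0, 7), (20, -15)) = 29.7321
d((0, 7), (14, 18)) = 17.8045
d((0, 7), (13, 12)) = 13.9284
d((0, 7), (0, -10)) = 17.0
d((20, -15), (14, 18)) = 33.541
d((20, -15), (13, 12)) = 27.8927
d((20, -15), (0, -10)) = 20.6155
d((14, 18), (13, 12)) = 6.0828 <-- minimum
d((14, 18), (0, -10)) = 31.305
d((13, 12), (0, -10)) = 25.5539

Closest pair: (14, 18) and (13, 12) with distance 6.0828

The closest pair is (14, 18) and (13, 12) with Euclidean distance 6.0828. For 5 points, brute-force pairwise comparison is shown above. For large n, the divide-and-conquer algorithm (sort by x, recurse on halves, check the dividing strip) achieves O(n log n).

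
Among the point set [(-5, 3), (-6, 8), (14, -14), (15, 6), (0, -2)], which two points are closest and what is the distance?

Computing all pairwise distances among 5 points:

d((-5, 3), (-6, 8)) = 5.099 <-- minimum
d((-5, 3), (14, -14)) = 25.4951
d((-5, 3), (15, 6)) = 20.2237
d((-5, 3), (0, -2)) = 7.0711
d((-6, 8), (14, -14)) = 29.7321
d((-6, 8), (15, 6)) = 21.095
d((-6, 8), (0, -2)) = 11.6619
d((14, -14), (15, 6)) = 20.025
d((14, -14), (0, -2)) = 18.4391
d((15, 6), (0, -2)) = 17.0

Closest pair: (-5, 3) and (-6, 8) with distance 5.099

The closest pair is (-5, 3) and (-6, 8) with Euclidean distance 5.099. For 5 points, brute-force pairwise comparison is shown above. For large n, the divide-and-conquer algorithm (sort by x, recurse on halves, check the dividing strip) achieves O(n log n).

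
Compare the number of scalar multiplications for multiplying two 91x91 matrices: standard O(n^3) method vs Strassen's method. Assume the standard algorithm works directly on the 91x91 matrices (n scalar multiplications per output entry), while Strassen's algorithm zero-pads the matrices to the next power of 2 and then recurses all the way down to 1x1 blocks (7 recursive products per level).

Matrix multiplication for 91x91 matrices:

Strassen's algorithm requires power-of-2 dimensions. Pad 91x91 to 128x128 (next power of 2).

Standard algorithm: 91^3 = 753571 multiplications
Strassen's algorithm: 7^(log2(128)) = 7^7 = 823543 multiplications
Difference: 753571 - 823543 = -69972 (Strassen uses MORE here due to padding overhead — for small or just-over-power-of-2 n, padding can outweigh the per-level savings)

Standard: 753571 multiplications (91^3). Strassen: 823543 multiplications (7^7, after padding to 128x128). Strassen reduces 8 recursive multiplications to 7 at each level.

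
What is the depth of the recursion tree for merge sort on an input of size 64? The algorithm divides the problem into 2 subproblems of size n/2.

For divide and conquer with division factor 2:

Problem sizes at each level:
Level 0: 64
Level 1: 32
Level 2: 16
Level 3: 8
Level 4: 4
Level 5: 2
Level 6: 1

The root is level 0 and the size-1 base case is level 6 (the tree spans levels 0 through 6, i.e. 7 levels counting the root), so the depth is the number of divisions: log_2(64) = 6

The recursion tree depth is log_2(64) = 6. At each level, the problem size is divided by 2, so it takes 6 divisions to reduce to a base case of size 1. The algorithm makes 2 recursive calls at each level.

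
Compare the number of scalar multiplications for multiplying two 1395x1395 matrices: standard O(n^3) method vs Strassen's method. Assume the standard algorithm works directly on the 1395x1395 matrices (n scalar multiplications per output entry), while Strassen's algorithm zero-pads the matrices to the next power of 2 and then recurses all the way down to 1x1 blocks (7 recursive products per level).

Matrix multiplication for 1395x1395 matrices:

Strassen's algorithm requires power-of-2 dimensions. Pad 1395x1395 to 2048x2048 (next power of 2).

Standard algorithm: 1395^3 = 2714704875 multiplications
Strassen's algorithm: 7^(log2(2048)) = 7^11 = 1977326743 multiplications
Savings: 2714704875 - 1977326743 = 737378132 multiplications

Standard: 2714704875 multiplications (1395^3). Strassen: 1977326743 multiplications (7^11, after padding to 2048x2048). Strassen reduces 8 recursive multiplications to 7 at each level.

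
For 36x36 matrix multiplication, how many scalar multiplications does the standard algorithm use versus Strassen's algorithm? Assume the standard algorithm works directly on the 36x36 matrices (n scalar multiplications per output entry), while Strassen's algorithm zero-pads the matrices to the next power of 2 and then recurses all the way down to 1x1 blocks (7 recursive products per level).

Matrix multiplication for 36x36 matrices:

Strassen's algorithm requires power-of-2 dimensions. Pad 36x36 to 64x64 (next power of 2).

Standard algorithm: 36^3 = 46656 multiplications
Strassen's algorithm: 7^(log2(64)) = 7^6 = 117649 multiplications
Difference: 46656 - 117649 = -70993 (Strassen uses MORE here due to padding overhead — for small or just-over-power-of-2 n, padding can outweigh the per-level savings)

Standard: 46656 multiplications (36^3). Strassen: 117649 multiplications (7^6, after padding to 64x64). Strassen reduces 8 recursive multiplications to 7 at each level.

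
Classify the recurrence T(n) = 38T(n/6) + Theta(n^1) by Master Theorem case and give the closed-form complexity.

Master Theorem for T(n) = 38T(n/6) + O(n^1):

a = 38, b = 6, c = 1
log_b(a) = log_6(38) = 2.0302

Case 1: c = 1 < log_6(38) = 2.0302
T(n) = O(n^(log_6 38))

For T(n) = 38T(n/6) + O(n^1): log_6(38) = 2.0302. This is Case 1 of the Master Theorem (c < log_b(a), work dominated by leaves), giving O(n^(log_6 38)).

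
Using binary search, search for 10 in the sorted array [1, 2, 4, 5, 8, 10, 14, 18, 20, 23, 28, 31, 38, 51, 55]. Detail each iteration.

Binary search for 10 in [1, 2, 4, 5, 8, 10, 14, 18, 20, 23, 28, 31, 38, 51, 55]:

lo=0, hi=14, mid=7, arr[mid]=18 -> 18 > 10, search left half
lo=0, hi=6, mid=3, arr[mid]=5 -> 5 < 10, search right half
lo=4, hi=6, mid=5, arr[mid]=10 -> Found target at index 5!

Binary search finds 10 at index 5 after 3 comparisons. The search repeatedly halves the search space by comparing with the middle element.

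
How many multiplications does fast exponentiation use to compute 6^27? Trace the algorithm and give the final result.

Computing 6^27 by squaring (build up from 6^1; each line after the first costs one multiplication):

6^1 = 6
6^2 = (6^1)^2 = 6^2 = 36
6^3 = 6 * 6^2 = 6 * 36 = 216
6^6 = (6^3)^2 = 216^2 = 46656
6^12 = (6^6)^2 = 46656^2 = 2176782336
6^13 = 6 * 6^12 = 6 * 2176782336 = 13060694016
6^26 = (6^13)^2 = 13060694016^2 = 170581728179578208256
6^27 = 6 * 6^26 = 6 * 170581728179578208256 = 1023490369077469249536

Result: 1023490369077469249536
Multiplications needed: 7 (7 lines after 6^1)

6^27 = 1023490369077469249536. Using exponentiation by squaring, this requires 7 multiplications. The key idea: if the exponent is even, square the half-power; if odd, multiply by the base once.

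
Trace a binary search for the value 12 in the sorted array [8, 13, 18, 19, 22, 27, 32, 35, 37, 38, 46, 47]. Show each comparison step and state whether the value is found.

Binary search for 12 in [8, 13, 18, 19, 22, 27, 32, 35, 37, 38, 46, 47]:

lo=0, hi=11, mid=5, arr[mid]=27 -> 27 > 12, search left half
lo=0, hi=4, mid=2, arr[mid]=18 -> 18 > 12, search left half
lo=0, hi=1, mid=0, arr[mid]=8 -> 8 < 12, search right half
lo=1, hi=1, mid=1, arr[mid]=13 -> 13 > 12, search left half
lo=1 > hi=0, target 12 not found

Binary search determines that 12 is not in the array after 4 comparisons. The search space was exhausted without finding the target.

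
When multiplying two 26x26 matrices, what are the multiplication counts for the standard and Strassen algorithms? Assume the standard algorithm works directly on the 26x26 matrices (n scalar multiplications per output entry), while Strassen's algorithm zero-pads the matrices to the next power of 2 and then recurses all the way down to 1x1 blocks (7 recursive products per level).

Matrix multiplication for 26x26 matrices:

Strassen's algorithm requires power-of-2 dimensions. Pad 26x26 to 32x32 (next power of 2).

Standard algorithm: 26^3 = 17576 multiplications
Strassen's algorithm: 7^(log2(32)) = 7^5 = 16807 multiplications
Savings: 17576 - 16807 = 769 multiplications

Standard: 17576 multiplications (26^3). Strassen: 16807 multiplications (7^5, after padding to 32x32). Strassen reduces 8 recursive multiplications to 7 at each level.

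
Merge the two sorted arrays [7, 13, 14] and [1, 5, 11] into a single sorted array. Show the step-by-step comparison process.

Merging process:

Compare 7 vs 1: take 1 from right. Merged: [1]
Compare 7 vs 5: take 5 from right. Merged: [1, 5]
Compare 7 vs 11: take 7 from left. Merged: [1, 5, 7]
Compare 13 vs 11: take 11 from right. Merged: [1, 5, 7, 11]
Append remaining from left: [13, 14]. Merged: [1, 5, 7, 11, 13, 14]

Final merged array: [1, 5, 7, 11, 13, 14]
Total comparisons: 4

The merged array is [1, 5, 7, 11, 13, 14], requiring 4 comparisons. The merge step runs in O(n) time where n is the total number of elements.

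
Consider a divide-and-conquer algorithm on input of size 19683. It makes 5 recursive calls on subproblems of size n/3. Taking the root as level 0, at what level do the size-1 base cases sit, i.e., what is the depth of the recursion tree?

For divide and conquer with division factor 3:

Problem sizes at each level:
Level 0: 19683
Level 1: 6561
Level 2: 2187
Level 3: 729
Level 4: 243
Level 5: 81
Level 6: 27
Level 7: 9
Level 8: 3
Level 9: 1

The root is level 0 and the size-1 base case is level 9 (the tree spans levels 0 through 9, i.e. 10 levels counting the root), so the depth is the number of divisions: log_3(19683) = 9

The recursion tree depth is log_3(19683) = 9. At each level, the problem size is divided by 3, so it takes 9 divisions to reduce to a base case of size 1. The algorithm makes 5 recursive calls at each level.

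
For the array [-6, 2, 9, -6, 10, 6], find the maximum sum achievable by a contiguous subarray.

Using Kadane's algorithm on [-6, 2, 9, -6, 10, 6]:

Scanning through the array:
Position 1 (value 2): max_ending_here = 2, max_so_far = 2
Position 2 (value 9): max_ending_here = 11, max_so_far = 11
Position 3 (value -6): max_ending_here = 5, max_so_far = 11
Position 4 (value 10): max_ending_here = 15, max_so_far = 15
Position 5 (value 6): max_ending_here = 21, max_so_far = 21

Maximum subarray: [2, 9, -6, 10, 6]
Maximum sum: 21

The maximum subarray is [2, 9, -6, 10, 6] with sum 21. This subarray runs from index 1 to index 5.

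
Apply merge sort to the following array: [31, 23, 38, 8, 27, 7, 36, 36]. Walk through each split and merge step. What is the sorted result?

Merge sort trace:

Split: [31, 23, 38, 8, 27, 7, 36, 36] -> [31, 23, 38, 8] and [27, 7, 36, 36]
  Split: [31, 23, 38, 8] -> [31, 23] and [38, 8]
    Split: [31, 23] -> [31] and [23]
    Merge: [31] + [23] -> [23, 31]
    Split: [38, 8] -> [38] and [8]
    Merge: [38] + [8] -> [8, 38]
  Merge: [23, 31] + [8, 38] -> [8, 23, 31, 38]
  Split: [27, 7, 36, 36] -> [27, 7] and [36, 36]
    Split: [27, 7] -> [27] and [7]
    Merge: [27] + [7] -> [7, 27]
    Split: [36, 36] -> [36] and [36]
    Merge: [36] + [36] -> [36, 36]
  Merge: [7, 27] + [36, 36] -> [7, 27, 36, 36]
Merge: [8, 23, 31, 38] + [7, 27, 36, 36] -> [7, 8, 23, 27, 31, 36, 36, 38]

Final sorted array: [7, 8, 23, 27, 31, 36, 36, 38]

The merge sort proceeds by recursively splitting the array and merging sorted halves.
After all merges, the sorted array is [7, 8, 23, 27, 31, 36, 36, 38].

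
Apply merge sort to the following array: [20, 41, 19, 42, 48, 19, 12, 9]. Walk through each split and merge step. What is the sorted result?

Merge sort trace:

Split: [20, 41, 19, 42, 48, 19, 12, 9] -> [20, 41, 19, 42] and [48, 19, 12, 9]
  Split: [20, 41, 19, 42] -> [20, 41] and [19, 42]
    Split: [20, 41] -> [20] and [41]
    Merge: [20] + [41] -> [20, 41]
    Split: [19, 42] -> [19] and [42]
    Merge: [19] + [42] -> [19, 42]
  Merge: [20, 41] + [19, 42] -> [19, 20, 41, 42]
  Split: [48, 19, 12, 9] -> [48, 19] and [12, 9]
    Split: [48, 19] -> [48] and [19]
    Merge: [48] + [19] -> [19, 48]
    Split: [12, 9] -> [12] and [9]
    Merge: [12] + [9] -> [9, 12]
  Merge: [19, 48] + [9, 12] -> [9, 12, 19, 48]
Merge: [19, 20, 41, 42] + [9, 12, 19, 48] -> [9, 12, 19, 19, 20, 41, 42, 48]

Final sorted array: [9, 12, 19, 19, 20, 41, 42, 48]

The merge sort proceeds by recursively splitting the array and merging sorted halves.
After all merges, the sorted array is [9, 12, 19, 19, 20, 41, 42, 48].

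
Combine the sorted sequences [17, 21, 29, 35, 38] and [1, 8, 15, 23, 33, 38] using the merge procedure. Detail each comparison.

Merging process:

Compare 17 vs 1: take 1 from right. Merged: [1]
Compare 17 vs 8: take 8 from right. Merged: [1, 8]
Compare 17 vs 15: take 15 from right. Merged: [1, 8, 15]
Compare 17 vs 23: take 17 from left. Merged: [1, 8, 15, 17]
Compare 21 vs 23: take 21 from left. Merged: [1, 8, 15, 17, 21]
Compare 29 vs 23: take 23 from right. Merged: [1, 8, 15, 17, 21, 23]
Compare 29 vs 33: take 29 from left. Merged: [1, 8, 15, 17, 21, 23, 29]
Compare 35 vs 33: take 33 from right. Merged: [1, 8, 15, 17, 21, 23, 29, 33]
Compare 35 vs 38: take 35 from left. Merged: [1, 8, 15, 17, 21, 23, 29, 33, 35]
Compare 38 vs 38: take 38 from left. Merged: [1, 8, 15, 17, 21, 23, 29, 33, 35, 38]
Append remaining from right: [38]. Merged: [1, 8, 15, 17, 21, 23, 29, 33, 35, 38, 38]

Final merged array: [1, 8, 15, 17, 21, 23, 29, 33, 35, 38, 38]
Total comparisons: 10

The merged array is [1, 8, 15, 17, 21, 23, 29, 33, 35, 38, 38], requiring 10 comparisons. The merge step runs in O(n) time where n is the total number of elements.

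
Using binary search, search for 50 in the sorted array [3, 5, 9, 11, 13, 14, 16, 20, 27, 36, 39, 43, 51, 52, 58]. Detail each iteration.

Binary search for 50 in [3, 5, 9, 11, 13, 14, 16, 20, 27, 36, 39, 43, 51, 52, 58]:

lo=0, hi=14, mid=7, arr[mid]=20 -> 20 < 50, search right half
lo=8, hi=14, mid=11, arr[mid]=43 -> 43 < 50, search right half
lo=12, hi=14, mid=13, arr[mid]=52 -> 52 > 50, search left half
lo=12, hi=12, mid=12, arr[mid]=51 -> 51 > 50, search left half
lo=12 > hi=11, target 50 not found

Binary search determines that 50 is not in the array after 4 comparisons. The search space was exhausted without finding the target.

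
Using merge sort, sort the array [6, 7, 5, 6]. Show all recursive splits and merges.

Merge sort trace:

Split: [6, 7, 5, 6] -> [6, 7] and [5, 6]
  Split: [6, 7] -> [6] and [7]
  Merge: [6] + [7] -> [6, 7]
  Split: [5, 6] -> [5] and [6]
  Merge: [5] + [6] -> [5, 6]
Merge: [6, 7] + [5, 6] -> [5, 6, 6, 7]

Final sorted array: [5, 6, 6, 7]

The merge sort proceeds by recursively splitting the array and merging sorted halves.
After all merges, the sorted array is [5, 6, 6, 7].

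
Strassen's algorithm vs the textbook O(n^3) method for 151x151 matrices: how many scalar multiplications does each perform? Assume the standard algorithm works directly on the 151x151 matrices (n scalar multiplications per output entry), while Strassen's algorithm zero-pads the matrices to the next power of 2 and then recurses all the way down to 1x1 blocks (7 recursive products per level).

Matrix multiplication for 151x151 matrices:

Strassen's algorithm requires power-of-2 dimensions. Pad 151x151 to 256x256 (next power of 2).

Standard algorithm: 151^3 = 3442951 multiplications
Strassen's algorithm: 7^(log2(256)) = 7^8 = 5764801 multiplications
Difference: 3442951 - 5764801 = -2321850 (Strassen uses MORE here due to padding overhead — for small or just-over-power-of-2 n, padding can outweigh the per-level savings)

Standard: 3442951 multiplications (151^3). Strassen: 5764801 multiplications (7^8, after padding to 256x256). Strassen reduces 8 recursive multiplications to 7 at each level.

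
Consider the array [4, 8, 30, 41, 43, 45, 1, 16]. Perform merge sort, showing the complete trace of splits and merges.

Merge sort trace:

Split: [4, 8, 30, 41, 43, 45, 1, 16] -> [4, 8, 30, 41] and [43, 45, 1, 16]
  Split: [4, 8, 30, 41] -> [4, 8] and [30, 41]
    Split: [4, 8] -> [4] and [8]
    Merge: [4] + [8] -> [4, 8]
    Split: [30, 41] -> [30] and [41]
    Merge: [30] + [41] -> [30, 41]
  Merge: [4, 8] + [30, 41] -> [4, 8, 30, 41]
  Split: [43, 45, 1, 16] -> [43, 45] and [1, 16]
    Split: [43, 45] -> [43] and [45]
    Merge: [43] + [45] -> [43, 45]
    Split: [1, 16] -> [1] and [16]
    Merge: [1] + [16] -> [1, 16]
  Merge: [43, 45] + [1, 16] -> [1, 16, 43, 45]
Merge: [4, 8, 30, 41] + [1, 16, 43, 45] -> [1, 4, 8, 16, 30, 41, 43, 45]

Final sorted array: [1, 4, 8, 16, 30, 41, 43, 45]

The merge sort proceeds by recursively splitting the array and merging sorted halves.
After all merges, the sorted array is [1, 4, 8, 16, 30, 41, 43, 45].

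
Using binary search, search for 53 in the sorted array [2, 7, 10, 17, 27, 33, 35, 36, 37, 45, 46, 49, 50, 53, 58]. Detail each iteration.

Binary search for 53 in [2, 7, 10, 17, 27, 33, 35, 36, 37, 45, 46, 49, 50, 53, 58]:

lo=0, hi=14, mid=7, arr[mid]=36 -> 36 < 53, search right half
lo=8, hi=14, mid=11, arr[mid]=49 -> 49 < 53, search right half
lo=12, hi=14, mid=13, arr[mid]=53 -> Found target at index 13!

Binary search finds 53 at index 13 after 3 comparisons. The search repeatedly halves the search space by comparing with the middle element.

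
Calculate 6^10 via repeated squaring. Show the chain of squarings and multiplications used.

Computing 6^10 by squaring (build up from 6^1; each line after the first costs one multiplication):

6^1 = 6
6^2 = (6^1)^2 = 6^2 = 36
6^4 = (6^2)^2 = 36^2 = 1296
6^5 = 6 * 6^4 = 6 * 1296 = 7776
6^10 = (6^5)^2 = 7776^2 = 60466176

Result: 60466176
Multiplications needed: 4 (4 lines after 6^1)

6^10 = 60466176. Using exponentiation by squaring, this requires 4 multiplications. The key idea: if the exponent is even, square the half-power; if odd, multiply by the base once.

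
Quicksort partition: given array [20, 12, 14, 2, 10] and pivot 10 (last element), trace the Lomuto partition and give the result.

Lomuto partition with pivot = 10:

Initial array: [20, 12, 14, 2, 10]

arr[0]=20 > 10: no swap
arr[1]=12 > 10: no swap
arr[2]=14 > 10: no swap
arr[3]=2 <= 10: swap with position 0, array becomes [2, 12, 14, 20, 10]

Place pivot at position 1: [2, 10, 14, 20, 12]
Pivot position: 1

After partitioning with pivot 10, the array becomes [2, 10, 14, 20, 12]. The pivot is placed at index 1. All elements to the left of the pivot are <= 10, and all elements to the right are > 10.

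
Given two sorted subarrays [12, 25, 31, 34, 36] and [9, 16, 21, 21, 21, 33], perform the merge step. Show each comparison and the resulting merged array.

Merging process:

Compare 12 vs 9: take 9 from right. Merged: [9]
Compare 12 vs 16: take 12 from left. Merged: [9, 12]
Compare 25 vs 16: take 16 from right. Merged: [9, 12, 16]
Compare 25 vs 21: take 21 from right. Merged: [9, 12, 16, 21]
Compare 25 vs 21: take 21 from right. Merged: [9, 12, 16, 21, 21]
Compare 25 vs 21: take 21 from right. Merged: [9, 12, 16, 21, 21, 21]
Compare 25 vs 33: take 25 from left. Merged: [9, 12, 16, 21, 21, 21, 25]
Compare 31 vs 33: take 31 from left. Merged: [9, 12, 16, 21, 21, 21, 25, 31]
Compare 34 vs 33: take 33 from right. Merged: [9, 12, 16, 21, 21, 21, 25, 31, 33]
Append remaining from left: [34, 36]. Merged: [9, 12, 16, 21, 21, 21, 25, 31, 33, 34, 36]

Final merged array: [9, 12, 16, 21, 21, 21, 25, 31, 33, 34, 36]
Total comparisons: 9

The merged array is [9, 12, 16, 21, 21, 21, 25, 31, 33, 34, 36], requiring 9 comparisons. The merge step runs in O(n) time where n is the total number of elements.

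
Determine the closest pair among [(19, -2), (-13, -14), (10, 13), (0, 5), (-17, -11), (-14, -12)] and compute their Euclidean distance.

Computing all pairwise distances among 6 points:

d((19, -2), (-13, -14)) = 34.176
d((19, -2), (10, 13)) = 17.4929
d((19, -2), (0, 5)) = 20.2485
d((19, -2), (-17, -11)) = 37.108
d((19, -2), (-14, -12)) = 34.4819
d((-13, -14), (10, 13)) = 35.4683
d((-13, -14), (0, 5)) = 23.0217
d((-13, -14), (-17, -11)) = 5.0
d((-13, -14), (-14, -12)) = 2.2361 <-- minimum
d((10, 13), (0, 5)) = 12.8062
d((10, 13), (-17, -11)) = 36.1248
d((10, 13), (-14, -12)) = 34.6554
d((0, 5), (-17, -11)) = 23.3452
d((0, 5), (-14, -12)) = 22.0227
d((-17, -11), (-14, -12)) = 3.1623

Closest pair: (-13, -14) and (-14, -12) with distance 2.2361

The closest pair is (-13, -14) and (-14, -12) with Euclidean distance 2.2361. For 6 points, brute-force pairwise comparison is shown above. For large n, the divide-and-conquer algorithm (sort by x, recurse on halves, check the dividing strip) achieves O(n log n).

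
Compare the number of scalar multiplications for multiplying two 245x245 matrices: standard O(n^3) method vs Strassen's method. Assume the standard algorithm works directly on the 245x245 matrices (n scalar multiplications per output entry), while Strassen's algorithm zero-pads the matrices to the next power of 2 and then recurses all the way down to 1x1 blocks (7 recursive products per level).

Matrix multiplication for 245x245 matrices:

Strassen's algorithm requires power-of-2 dimensions. Pad 245x245 to 256x256 (next power of 2).

Standard algorithm: 245^3 = 14706125 multiplications
Strassen's algorithm: 7^(log2(256)) = 7^8 = 5764801 multiplications
Savings: 14706125 - 5764801 = 8941324 multiplications

Standard: 14706125 multiplications (245^3). Strassen: 5764801 multiplications (7^8, after padding to 256x256). Strassen reduces 8 recursive multiplications to 7 at each level.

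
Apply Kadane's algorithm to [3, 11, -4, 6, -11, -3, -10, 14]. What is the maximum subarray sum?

Using Kadane's algorithm on [3, 11, -4, 6, -11, -3, -10, 14]:

Scanning through the array:
Position 1 (value 11): max_ending_here = 14, max_so_far = 14
Position 2 (value -4): max_ending_here = 10, max_so_far = 14
Position 3 (value 6): max_ending_here = 16, max_so_far = 16
Position 4 (value -11): max_ending_here = 5, max_so_far = 16
Position 5 (value -3): max_ending_here = 2, max_so_far = 16
Position 6 (value -10): max_ending_here = -8, max_so_far = 16
Position 7 (value 14): max_ending_here = 14, max_so_far = 16

Maximum subarray: [3, 11, -4, 6]
Maximum sum: 16

The maximum subarray is [3, 11, -4, 6] with sum 16. This subarray runs from index 0 to index 3.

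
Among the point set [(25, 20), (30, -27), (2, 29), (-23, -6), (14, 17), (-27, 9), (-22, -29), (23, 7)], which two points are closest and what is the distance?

Computing all pairwise distances among 8 points:

d((25, 20), (30, -27)) = 47.2652
d((25, 20), (2, 29)) = 24.6982
d((25, 20), (-23, -6)) = 54.5894
d((25, 20), (14, 17)) = 11.4018 <-- minimum
d((25, 20), (-27, 9)) = 53.1507
d((25, 20), (-22, -29)) = 67.897
d((25, 20), (23, 7)) = 13.1529
d((30, -27), (2, 29)) = 62.6099
d((30, -27), (-23, -6)) = 57.0088
d((30, -27), (14, 17)) = 46.8188
d((30, -27), (-27, 9)) = 67.4166
d((30, -27), (-22, -29)) = 52.0384
d((30, -27), (23, 7)) = 34.7131
d((2, 29), (-23, -6)) = 43.0116
d((2, 29), (14, 17)) = 16.9706
d((2, 29), (-27, 9)) = 35.2278
d((2, 29), (-22, -29)) = 62.7694
d((2, 29), (23, 7)) = 30.4138
d((-23, -6), (14, 17)) = 43.566
d((-23, -6), (-27, 9)) = 15.5242
d((-23, -6), (-22, -29)) = 23.0217
d((-23, -6), (23, 7)) = 47.8017
d((14, 17), (-27, 9)) = 41.7732
d((14, 17), (-22, -29)) = 58.4123
d((14, 17), (23, 7)) = 13.4536
d((-27, 9), (-22, -29)) = 38.3275
d((-27, 9), (23, 7)) = 50.04
d((-22, -29), (23, 7)) = 57.6281

Closest pair: (25, 20) and (14, 17) with distance 11.4018

The closest pair is (25, 20) and (14, 17) with Euclidean distance 11.4018. For 8 points, brute-force pairwise comparison is shown above. For large n, the divide-and-conquer algorithm (sort by x, recurse on halves, check the dividing strip) achieves O(n log n).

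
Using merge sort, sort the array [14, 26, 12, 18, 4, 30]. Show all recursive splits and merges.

Merge sort trace:

Split: [14, 26, 12, 18, 4, 30] -> [14, 26, 12] and [18, 4, 30]
  Split: [14, 26, 12] -> [14] and [26, 12]
    Split: [26, 12] -> [26] and [12]
    Merge: [26] + [12] -> [12, 26]
  Merge: [14] + [12, 26] -> [12, 14, 26]
  Split: [18, 4, 30] -> [18] and [4, 30]
    Split: [4, 30] -> [4] and [30]
    Merge: [4] + [30] -> [4, 30]
  Merge: [18] + [4, 30] -> [4, 18, 30]
Merge: [12, 14, 26] + [4, 18, 30] -> [4, 12, 14, 18, 26, 30]

Final sorted array: [4, 12, 14, 18, 26, 30]

The merge sort proceeds by recursively splitting the array and merging sorted halves.
After all merges, the sorted array is [4, 12, 14, 18, 26, 30].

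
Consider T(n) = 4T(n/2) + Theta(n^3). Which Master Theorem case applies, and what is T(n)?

Master Theorem for T(n) = 4T(n/2) + O(n^3):

a = 4, b = 2, c = 3
log_b(a) = log_2(4) = 2.0000

Case 3: c = 3 > log_2(4) = 2.0000
T(n) = O(n^3) = O(n^3)

For T(n) = 4T(n/2) + O(n^3): log_2(4) = 2.0000. This is Case 3 of the Master Theorem (c > log_b(a), work dominated by root), giving O(n^3).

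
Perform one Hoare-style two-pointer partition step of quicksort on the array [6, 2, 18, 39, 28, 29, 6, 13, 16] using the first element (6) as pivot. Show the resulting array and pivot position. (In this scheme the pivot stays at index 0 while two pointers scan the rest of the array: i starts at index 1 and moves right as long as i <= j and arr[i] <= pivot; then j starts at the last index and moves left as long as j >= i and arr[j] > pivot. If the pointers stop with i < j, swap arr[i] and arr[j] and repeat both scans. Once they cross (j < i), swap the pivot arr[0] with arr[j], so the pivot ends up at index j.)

Hoare-style two-pointer partition with pivot = 6:

Initial array: [6, 2, 18, 39, 28, 29, 6, 13, 16]

Pointers start at i = 1, j = 8.
i stops at index 2 (arr[2]=18 > 6), j stops at index 6 (arr[6]=6 <= 6): swap arr[2] and arr[6], array becomes [6, 2, 6, 39, 28, 29, 18, 13, 16]
i ends at 3, j ends at 2: the pointers have crossed (j < i), so scanning stops.

Swap pivot arr[0] with arr[2] to place pivot at position 2: [6, 2, 6, 39, 28, 29, 18, 13, 16]
Pivot position: 2

After partitioning with pivot 6, the array becomes [6, 2, 6, 39, 28, 29, 18, 13, 16]. The pivot is placed at index 2. All elements to the left of the pivot are <= 6, and all elements to the right are > 6.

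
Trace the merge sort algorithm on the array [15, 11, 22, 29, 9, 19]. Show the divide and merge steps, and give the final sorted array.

Merge sort trace:

Split: [15, 11, 22, 29, 9, 19] -> [15, 11, 22] and [29, 9, 19]
  Split: [15, 11, 22] -> [15] and [11, 22]
    Split: [11, 22] -> [11] and [22]
    Merge: [11] + [22] -> [11, 22]
  Merge: [15] + [11, 22] -> [11, 15, 22]
  Split: [29, 9, 19] -> [29] and [9, 19]
    Split: [9, 19] -> [9] and [19]
    Merge: [9] + [19] -> [9, 19]
  Merge: [29] + [9, 19] -> [9, 19, 29]
Merge: [11, 15, 22] + [9, 19, 29] -> [9, 11, 15, 19, 22, 29]

Final sorted array: [9, 11, 15, 19, 22, 29]

The merge sort proceeds by recursively splitting the array and merging sorted halves.
After all merges, the sorted array is [9, 11, 15, 19, 22, 29].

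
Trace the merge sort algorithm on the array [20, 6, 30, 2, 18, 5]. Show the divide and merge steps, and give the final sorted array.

Merge sort trace:

Split: [20, 6, 30, 2, 18, 5] -> [20, 6, 30] and [2, 18, 5]
  Split: [20, 6, 30] -> [20] and [6, 30]
    Split: [6, 30] -> [6] and [30]
    Merge: [6] + [30] -> [6, 30]
  Merge: [20] + [6, 30] -> [6, 20, 30]
  Split: [2, 18, 5] -> [2] and [18, 5]
    Split: [18, 5] -> [18] and [5]
    Merge: [18] + [5] -> [5, 18]
  Merge: [2] + [5, 18] -> [2, 5, 18]
Merge: [6, 20, 30] + [2, 5, 18] -> [2, 5, 6, 18, 20, 30]

Final sorted array: [2, 5, 6, 18, 20, 30]

The merge sort proceeds by recursively splitting the array and merging sorted halves.
After all merges, the sorted array is [2, 5, 6, 18, 20, 30].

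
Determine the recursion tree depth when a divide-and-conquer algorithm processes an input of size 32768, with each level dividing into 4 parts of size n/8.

For divide and conquer with division factor 8:

Problem sizes at each level:
Level 0: 32768
Level 1: 4096
Level 2: 512
Level 3: 64
Level 4: 8
Level 5: 1

The root is level 0 and the size-1 base case is level 5 (the tree spans levels 0 through 5, i.e. 6 levels counting the root), so the depth is the number of divisions: log_8(32768) = 5

The recursion tree depth is log_8(32768) = 5. At each level, the problem size is divided by 8, so it takes 5 divisions to reduce to a base case of size 1. The algorithm makes 4 recursive calls at each level.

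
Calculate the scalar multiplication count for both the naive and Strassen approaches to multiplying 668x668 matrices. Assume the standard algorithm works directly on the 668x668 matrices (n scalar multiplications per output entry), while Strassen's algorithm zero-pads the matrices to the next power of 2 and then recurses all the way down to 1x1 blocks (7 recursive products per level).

Matrix multiplication for 668x668 matrices:

Strassen's algorithm requires power-of-2 dimensions. Pad 668x668 to 1024x1024 (next power of 2).

Standard algorithm: 668^3 = 298077632 multiplications
Strassen's algorithm: 7^(log2(1024)) = 7^10 = 282475249 multiplications
Savings: 298077632 - 282475249 = 15602383 multiplications

Standard: 298077632 multiplications (668^3). Strassen: 282475249 multiplications (7^10, after padding to 1024x1024). Strassen reduces 8 recursive multiplications to 7 at each level.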